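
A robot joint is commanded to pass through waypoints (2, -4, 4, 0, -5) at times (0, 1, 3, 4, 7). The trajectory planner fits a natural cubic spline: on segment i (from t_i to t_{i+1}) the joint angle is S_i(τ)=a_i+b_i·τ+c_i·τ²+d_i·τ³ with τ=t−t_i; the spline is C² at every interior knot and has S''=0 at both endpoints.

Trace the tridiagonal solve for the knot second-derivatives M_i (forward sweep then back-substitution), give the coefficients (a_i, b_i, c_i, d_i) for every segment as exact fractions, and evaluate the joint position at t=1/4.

Δ: Δ0=-6, Δ1=4, Δ2=-4, Δ3=-5/3
row 1: diag=6, rhs=60; c'=1/3, d'=10
row 2: denom=6−2·1/3=16/3; d'=(-48−2·10)/(16/3)=-51/4
row 3: denom=8−1·3/16=125/16; d'=(14−1·-51/4)/(125/16)=428/125
back: M3=428/125
back: M2=-51/4−3/16·428/125=-1674/125
back: M1=10−1/3·-1674/125=1808/125
M: M0=0, M1=1808/125, M2=-1674/125, M3=428/125, M4=0
seg 0: a=2, c=M0/2=0, d=(M1−M0)/(6·1)=904/375, b=Δ0−h0·(2M0+M1)/6=-3154/375
seg 1: a=-4, c=M1/2=904/125, d=(M2−M1)/(6·2)=-1741/750, b=Δ1−h1·(2M1+M2)/6=-442/375
seg 2: a=4, c=M2/2=-837/125, d=(M3−M2)/(6·1)=1051/375, b=Δ2−h2·(2M2+M3)/6=-8/75
seg 3: a=0, c=M3/2=214/125, d=(M4−M3)/(6·3)=-214/1125, b=Δ3−h3·(2M3+M4)/6=-1909/375
t_q=1/4 → seg 0, τ=1/4; S=2+-3154/375·τ+0·τ²+904/375·τ³=-13/200

  seg 0: a=2 b=-3154/375 c=0 d=904/375
  seg 1: a=-4 b=-442/375 c=904/125 d=-1741/750
  seg 2: a=4 b=-8/75 c=-837/125 d=1051/375
  seg 3: a=0 b=-1909/375 c=214/125 d=-214/1125
S(1/4) = -13/200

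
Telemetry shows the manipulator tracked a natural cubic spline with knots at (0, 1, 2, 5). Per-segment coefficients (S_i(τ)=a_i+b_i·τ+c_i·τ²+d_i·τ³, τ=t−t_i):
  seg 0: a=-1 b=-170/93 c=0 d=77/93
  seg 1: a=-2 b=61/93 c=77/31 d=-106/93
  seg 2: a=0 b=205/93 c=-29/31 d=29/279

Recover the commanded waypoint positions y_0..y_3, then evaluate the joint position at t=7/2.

y_0=-1 y_1=-2 y_2=0 y_3=1
S(7/2) = 385/248

y_0 = S_0(0) = a_0 = -1
y_1 = S_1(0) = a_1 = -2
y_2 = S_2(0) = a_2 = 0
y_3 = S_2(3) = 1
t_q=7/2 is in segment 2 (τ=3/2); S_2(τ)=385/248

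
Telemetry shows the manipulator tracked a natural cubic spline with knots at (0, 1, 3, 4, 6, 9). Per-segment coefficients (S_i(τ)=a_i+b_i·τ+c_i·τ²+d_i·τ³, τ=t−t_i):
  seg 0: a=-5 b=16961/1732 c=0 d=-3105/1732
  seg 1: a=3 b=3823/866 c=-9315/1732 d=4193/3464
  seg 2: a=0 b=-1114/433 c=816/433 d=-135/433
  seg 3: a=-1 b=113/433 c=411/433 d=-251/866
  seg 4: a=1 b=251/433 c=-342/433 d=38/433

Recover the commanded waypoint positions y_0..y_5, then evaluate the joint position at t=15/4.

y_0=-5 y_1=3 y_2=0 y_3=-1 y_4=1 y_5=-2
S(15/4) = -27741/27712

y_0 = S_0(0) = a_0 = -5
y_1 = S_1(0) = a_1 = 3
y_2 = S_2(0) = a_2 = 0
y_3 = S_3(0) = a_3 = -1
y_4 = S_4(0) = a_4 = 1
y_5 = S_4(3) = -2
t_q=15/4 is in segment 2 (τ=3/4); S_2(τ)=-27741/27712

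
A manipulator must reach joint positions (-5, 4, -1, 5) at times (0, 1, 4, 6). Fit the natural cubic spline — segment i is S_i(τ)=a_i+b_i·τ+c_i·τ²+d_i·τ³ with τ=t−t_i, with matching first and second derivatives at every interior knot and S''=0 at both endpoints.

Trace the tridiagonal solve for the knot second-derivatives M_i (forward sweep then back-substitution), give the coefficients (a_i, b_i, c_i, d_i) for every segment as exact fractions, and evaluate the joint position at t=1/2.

Δ: Δ0=9, Δ1=-5/3, Δ2=3
row 1: diag=8, rhs=-64; c'=3/8, d'=-8
row 2: denom=10−3·3/8=71/8; d'=(28−3·-8)/(71/8)=416/71
back: M2=416/71
back: M1=-8−3/8·416/71=-724/71
M: M0=0, M1=-724/71, M2=416/71, M3=0
seg 0: a=-5, c=M0/2=0, d=(M1−M0)/(6·1)=-362/213, b=Δ0−h0·(2M0+M1)/6=2279/213
seg 1: a=4, c=M1/2=-362/71, d=(M2−M1)/(6·3)=190/213, b=Δ1−h1·(2M1+M2)/6=1193/213
seg 2: a=-1, c=M2/2=208/71, d=(M3−M2)/(6·2)=-104/213, b=Δ2−h2·(2M2+M3)/6=-193/213
t_q=1/2 → seg 0, τ=1/2; S=-5+2279/213·τ+0·τ²+-362/213·τ³=39/284

  seg 0: a=-5 b=2279/213 c=0 d=-362/213
  seg 1: a=4 b=1193/213 c=-362/71 d=190/213
  seg 2: a=-1 b=-193/213 c=208/71 d=-104/213
S(1/2) = 39/284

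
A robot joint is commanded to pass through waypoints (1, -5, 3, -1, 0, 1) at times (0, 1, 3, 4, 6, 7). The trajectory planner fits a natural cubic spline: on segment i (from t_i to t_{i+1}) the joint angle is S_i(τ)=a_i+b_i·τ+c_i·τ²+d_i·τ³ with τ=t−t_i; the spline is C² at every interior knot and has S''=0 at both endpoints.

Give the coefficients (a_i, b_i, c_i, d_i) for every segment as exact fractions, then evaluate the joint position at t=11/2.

  seg 0: a=1 b=-2088/247 c=0 d=606/247
  seg 1: a=-5 b=-270/247 c=1818/247 d=-1189/494
  seg 2: a=3 b=-132/247 c=-1749/247 d=47/13
  seg 3: a=-1 b=-951/247 c=930/247 d=-1571/1976
  seg 4: a=0 b=825/494 c=-993/988 d=331/988
S(11/2) = -15601/15808

Δ: Δ0=-6, Δ1=4, Δ2=-4, Δ3=1/2, Δ4=1
row 1: diag=6, rhs=60; c'=1/3, d'=10
row 2: denom=6−2·1/3=16/3; d'=(-48−2·10)/(16/3)=-51/4
row 3: denom=6−1·3/16=93/16; d'=(27−1·-51/4)/(93/16)=212/31
row 4: denom=6−2·32/93=494/93; d'=(3−2·212/31)/(494/93)=-993/494
back: M4=-993/494
back: M3=212/31−32/93·-993/494=1860/247
back: M2=-51/4−3/16·1860/247=-3498/247
back: M1=10−1/3·-3498/247=3636/247
M: M0=0, M1=3636/247, M2=-3498/247, M3=1860/247, M4=-993/494, M5=0
seg 0: a=1, c=M0/2=0, d=(M1−M0)/(6·1)=606/247, b=Δ0−h0·(2M0+M1)/6=-2088/247
seg 1: a=-5, c=M1/2=1818/247, d=(M2−M1)/(6·2)=-1189/494, b=Δ1−h1·(2M1+M2)/6=-270/247
seg 2: a=3, c=M2/2=-1749/247, d=(M3−M2)/(6·1)=47/13, b=Δ2−h2·(2M2+M3)/6=-132/247
seg 3: a=-1, c=M3/2=930/247, d=(M4−M3)/(6·2)=-1571/1976, b=Δ3−h3·(2M3+M4)/6=-951/247
seg 4: a=0, c=M4/2=-993/988, d=(M5−M4)/(6·1)=331/988, b=Δ4−h4·(2M4+M5)/6=825/494
t_q=11/2 → seg 3, τ=3/2; S=-1+-951/247·τ+930/247·τ²+-1571/1976·τ³=-15601/15808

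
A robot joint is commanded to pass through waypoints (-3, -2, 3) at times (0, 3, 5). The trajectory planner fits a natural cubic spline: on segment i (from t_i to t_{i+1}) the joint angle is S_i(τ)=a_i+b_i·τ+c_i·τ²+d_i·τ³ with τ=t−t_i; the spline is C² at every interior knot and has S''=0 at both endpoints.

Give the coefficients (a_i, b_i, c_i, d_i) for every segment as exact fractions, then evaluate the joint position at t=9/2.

Δ: Δ0=1/3, Δ1=5/2
row 1: diag=10, rhs=13; c'=1/5, d'=13/10
back: M1=13/10
M: M0=0, M1=13/10, M2=0
seg 0: a=-3, c=M0/2=0, d=(M1−M0)/(6·3)=13/180, b=Δ0−h0·(2M0+M1)/6=-19/60
seg 1: a=-2, c=M1/2=13/20, d=(M2−M1)/(6·2)=-13/120, b=Δ1−h1·(2M1+M2)/6=49/30
t_q=9/2 → seg 1, τ=3/2; S=-2+49/30·τ+13/20·τ²+-13/120·τ³=99/64

  seg 0: a=-3 b=-19/60 c=0 d=13/180
  seg 1: a=-2 b=49/30 c=13/20 d=-13/120
S(9/2) = 99/64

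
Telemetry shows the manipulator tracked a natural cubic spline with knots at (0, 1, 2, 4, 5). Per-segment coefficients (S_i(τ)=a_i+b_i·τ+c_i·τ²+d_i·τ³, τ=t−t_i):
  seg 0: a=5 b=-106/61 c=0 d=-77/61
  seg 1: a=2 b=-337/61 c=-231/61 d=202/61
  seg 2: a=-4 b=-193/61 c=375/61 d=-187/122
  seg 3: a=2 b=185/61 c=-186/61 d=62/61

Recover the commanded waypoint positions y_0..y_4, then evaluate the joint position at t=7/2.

y_0=5 y_1=2 y_2=-4 y_3=2 y_4=3
S(7/2) = -85/976

y_0 = S_0(0) = a_0 = 5
y_1 = S_1(0) = a_1 = 2
y_2 = S_2(0) = a_2 = -4
y_3 = S_3(0) = a_3 = 2
y_4 = S_3(1) = 3
t_q=7/2 is in segment 2 (τ=3/2); S_2(τ)=-85/976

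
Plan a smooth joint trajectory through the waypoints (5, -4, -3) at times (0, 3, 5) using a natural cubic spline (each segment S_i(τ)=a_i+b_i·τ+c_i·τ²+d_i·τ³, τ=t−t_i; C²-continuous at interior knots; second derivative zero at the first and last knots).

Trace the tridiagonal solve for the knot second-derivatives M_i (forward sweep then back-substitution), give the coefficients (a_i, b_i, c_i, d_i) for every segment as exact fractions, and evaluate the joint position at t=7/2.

  seg 0: a=5 b=-81/20 c=0 d=7/60
  seg 1: a=-4 b=-9/10 c=21/20 d=-7/40
S(7/2) = -1347/320

Δ: Δ0=-3, Δ1=1/2
row 1: diag=10, rhs=21; c'=1/5, d'=21/10
back: M1=21/10
M: M0=0, M1=21/10, M2=0
seg 0: a=5, c=M0/2=0, d=(M1−M0)/(6·3)=7/60, b=Δ0−h0·(2M0+M1)/6=-81/20
seg 1: a=-4, c=M1/2=21/20, d=(M2−M1)/(6·2)=-7/40, b=Δ1−h1·(2M1+M2)/6=-9/10
t_q=7/2 → seg 1, τ=1/2; S=-4+-9/10·τ+21/20·τ²+-7/40·τ³=-1347/320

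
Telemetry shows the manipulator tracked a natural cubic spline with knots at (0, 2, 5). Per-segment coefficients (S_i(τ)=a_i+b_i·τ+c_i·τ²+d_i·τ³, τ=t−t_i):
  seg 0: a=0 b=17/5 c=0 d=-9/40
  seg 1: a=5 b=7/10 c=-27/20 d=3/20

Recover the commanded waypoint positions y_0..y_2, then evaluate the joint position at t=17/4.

y_0=0 y_1=5 y_2=-1
S(17/4) = 371/256

y_0 = S_0(0) = a_0 = 0
y_1 = S_1(0) = a_1 = 5
y_2 = S_1(3) = -1
t_q=17/4 is in segment 1 (τ=9/4); S_1(τ)=371/256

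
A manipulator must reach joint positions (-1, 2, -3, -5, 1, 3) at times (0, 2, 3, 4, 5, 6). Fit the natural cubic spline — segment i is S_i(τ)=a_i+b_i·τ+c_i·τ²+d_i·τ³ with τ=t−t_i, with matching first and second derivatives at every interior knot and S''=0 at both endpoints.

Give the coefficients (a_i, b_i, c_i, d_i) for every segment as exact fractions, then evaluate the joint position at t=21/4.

Δ: Δ0=3/2, Δ1=-5, Δ2=-2, Δ3=6, Δ4=2
row 1: diag=6, rhs=-39; c'=1/6, d'=-13/2
row 2: denom=4−1·1/6=23/6; d'=(18−1·-13/2)/(23/6)=147/23
row 3: denom=4−1·6/23=86/23; d'=(48−1·147/23)/(86/23)=957/86
row 4: denom=4−1·23/86=321/86; d'=(-24−1·957/86)/(321/86)=-1007/107
back: M4=-1007/107
back: M3=957/86−23/86·-1007/107=1460/107
back: M2=147/23−6/23·1460/107=303/107
back: M1=-13/2−1/6·303/107=-746/107
M: M0=0, M1=-746/107, M2=303/107, M3=1460/107, M4=-1007/107, M5=0
seg 0: a=-1, c=M0/2=0, d=(M1−M0)/(6·2)=-373/642, b=Δ0−h0·(2M0+M1)/6=2455/642
seg 1: a=2, c=M1/2=-373/107, d=(M2−M1)/(6·1)=1049/642, b=Δ1−h1·(2M1+M2)/6=-2021/642
seg 2: a=-3, c=M2/2=303/214, d=(M3−M2)/(6·1)=1157/642, b=Δ2−h2·(2M2+M3)/6=-1675/321
seg 3: a=-5, c=M3/2=730/107, d=(M4−M3)/(6·1)=-2467/642, b=Δ3−h3·(2M3+M4)/6=1939/642
seg 4: a=1, c=M4/2=-1007/214, d=(M5−M4)/(6·1)=1007/642, b=Δ4−h4·(2M4+M5)/6=1649/321
t_q=21/4 → seg 4, τ=1/4; S=1+1649/321·τ+-1007/214·τ²+1007/642·τ³=27593/13696

  seg 0: a=-1 b=2455/642 c=0 d=-373/642
  seg 1: a=2 b=-2021/642 c=-373/107 d=1049/642
  seg 2: a=-3 b=-1675/321 c=303/214 d=1157/642
  seg 3: a=-5 b=1939/642 c=730/107 d=-2467/642
  seg 4: a=1 b=1649/321 c=-1007/214 d=1007/642
S(21/4) = 27593/13696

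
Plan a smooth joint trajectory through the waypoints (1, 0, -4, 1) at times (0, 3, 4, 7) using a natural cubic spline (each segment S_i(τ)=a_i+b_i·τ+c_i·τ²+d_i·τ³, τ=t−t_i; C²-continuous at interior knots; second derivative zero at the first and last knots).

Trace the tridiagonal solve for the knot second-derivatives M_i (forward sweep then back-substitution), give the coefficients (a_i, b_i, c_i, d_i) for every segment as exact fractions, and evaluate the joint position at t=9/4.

Δ: Δ0=-1/3, Δ1=-4, Δ2=5/3
row 1: diag=8, rhs=-22; c'=1/8, d'=-11/4
row 2: denom=8−1·1/8=63/8; d'=(34−1·-11/4)/(63/8)=14/3
back: M2=14/3
back: M1=-11/4−1/8·14/3=-10/3
M: M0=0, M1=-10/3, M2=14/3, M3=0
seg 0: a=1, c=M0/2=0, d=(M1−M0)/(6·3)=-5/27, b=Δ0−h0·(2M0+M1)/6=4/3
seg 1: a=0, c=M1/2=-5/3, d=(M2−M1)/(6·1)=4/3, b=Δ1−h1·(2M1+M2)/6=-11/3
seg 2: a=-4, c=M2/2=7/3, d=(M3−M2)/(6·3)=-7/27, b=Δ2−h2·(2M2+M3)/6=-3
t_q=9/4 → seg 0, τ=9/4; S=1+4/3·τ+0·τ²+-5/27·τ³=121/64

  seg 0: a=1 b=4/3 c=0 d=-5/27
  seg 1: a=0 b=-11/3 c=-5/3 d=4/3
  seg 2: a=-4 b=-3 c=7/3 d=-7/27
S(9/4) = 121/64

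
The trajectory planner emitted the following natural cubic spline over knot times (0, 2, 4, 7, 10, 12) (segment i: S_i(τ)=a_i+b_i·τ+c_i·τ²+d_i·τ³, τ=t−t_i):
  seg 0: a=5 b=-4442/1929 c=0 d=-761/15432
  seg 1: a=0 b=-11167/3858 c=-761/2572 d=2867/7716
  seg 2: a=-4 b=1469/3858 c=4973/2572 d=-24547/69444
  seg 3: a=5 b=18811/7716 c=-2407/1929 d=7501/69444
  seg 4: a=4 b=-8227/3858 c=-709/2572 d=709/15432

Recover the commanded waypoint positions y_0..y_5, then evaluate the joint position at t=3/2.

y_0=5 y_1=0 y_2=-4 y_3=5 y_4=4 y_5=-1
S(3/2) = 56767/41152

y_0 = S_0(0) = a_0 = 5
y_1 = S_1(0) = a_1 = 0
y_2 = S_2(0) = a_2 = -4
y_3 = S_3(0) = a_3 = 5
y_4 = S_4(0) = a_4 = 4
y_5 = S_4(2) = -1
t_q=3/2 is in segment 0 (τ=3/2); S_0(τ)=56767/41152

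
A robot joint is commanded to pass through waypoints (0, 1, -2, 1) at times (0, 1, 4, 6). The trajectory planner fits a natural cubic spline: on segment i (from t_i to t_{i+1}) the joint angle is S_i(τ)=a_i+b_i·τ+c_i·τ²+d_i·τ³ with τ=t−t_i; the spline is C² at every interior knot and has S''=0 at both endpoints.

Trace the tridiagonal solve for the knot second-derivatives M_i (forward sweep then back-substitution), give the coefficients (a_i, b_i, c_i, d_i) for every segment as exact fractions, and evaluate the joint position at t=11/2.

Δ: Δ0=1, Δ1=-1, Δ2=3/2
row 1: diag=8, rhs=-12; c'=3/8, d'=-3/2
row 2: denom=10−3·3/8=71/8; d'=(15−3·-3/2)/(71/8)=156/71
back: M2=156/71
back: M1=-3/2−3/8·156/71=-165/71
M: M0=0, M1=-165/71, M2=156/71, M3=0
seg 0: a=0, c=M0/2=0, d=(M1−M0)/(6·1)=-55/142, b=Δ0−h0·(2M0+M1)/6=197/142
seg 1: a=1, c=M1/2=-165/142, d=(M2−M1)/(6·3)=107/426, b=Δ1−h1·(2M1+M2)/6=16/71
seg 2: a=-2, c=M2/2=78/71, d=(M3−M2)/(6·2)=-13/71, b=Δ2−h2·(2M2+M3)/6=5/142
t_q=11/2 → seg 2, τ=3/2; S=-2+5/142·τ+78/71·τ²+-13/71·τ³=-53/568

  seg 0: a=0 b=197/142 c=0 d=-55/142
  seg 1: a=1 b=16/71 c=-165/142 d=107/426
  seg 2: a=-2 b=5/142 c=78/71 d=-13/71
S(11/2) = -53/568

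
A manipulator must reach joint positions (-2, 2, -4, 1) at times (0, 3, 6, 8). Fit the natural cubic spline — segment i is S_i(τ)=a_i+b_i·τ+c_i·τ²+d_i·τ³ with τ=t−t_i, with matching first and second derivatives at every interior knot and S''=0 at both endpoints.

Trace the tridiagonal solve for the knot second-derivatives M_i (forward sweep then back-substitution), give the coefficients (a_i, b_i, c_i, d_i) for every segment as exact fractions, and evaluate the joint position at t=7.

  seg 0: a=-2 b=577/222 c=0 d=-281/1998
  seg 1: a=2 b=-133/111 c=-281/222 d=665/1998
  seg 2: a=-4 b=43/222 c=64/37 d=-32/111
S(7) = -175/74

Δ: Δ0=4/3, Δ1=-2, Δ2=5/2
row 1: diag=12, rhs=-20; c'=1/4, d'=-5/3
row 2: denom=10−3·1/4=37/4; d'=(27−3·-5/3)/(37/4)=128/37
back: M2=128/37
back: M1=-5/3−1/4·128/37=-281/111
M: M0=0, M1=-281/111, M2=128/37, M3=0
seg 0: a=-2, c=M0/2=0, d=(M1−M0)/(6·3)=-281/1998, b=Δ0−h0·(2M0+M1)/6=577/222
seg 1: a=2, c=M1/2=-281/222, d=(M2−M1)/(6·3)=665/1998, b=Δ1−h1·(2M1+M2)/6=-133/111
seg 2: a=-4, c=M2/2=64/37, d=(M3−M2)/(6·2)=-32/111, b=Δ2−h2·(2M2+M3)/6=43/222
t_q=7 → seg 2, τ=1; S=-4+43/222·τ+64/37·τ²+-32/111·τ³=-175/74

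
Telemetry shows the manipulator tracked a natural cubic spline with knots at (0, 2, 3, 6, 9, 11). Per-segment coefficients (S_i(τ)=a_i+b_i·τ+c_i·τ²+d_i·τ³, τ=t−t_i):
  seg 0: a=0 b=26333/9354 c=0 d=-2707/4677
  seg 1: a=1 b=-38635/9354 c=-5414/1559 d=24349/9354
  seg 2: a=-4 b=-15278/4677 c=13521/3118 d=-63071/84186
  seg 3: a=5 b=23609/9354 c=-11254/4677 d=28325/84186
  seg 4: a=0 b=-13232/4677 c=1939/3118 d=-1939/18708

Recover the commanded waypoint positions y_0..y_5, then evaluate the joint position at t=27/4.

y_0 = S_0(0) = a_0 = 0
y_1 = S_1(0) = a_1 = 1
y_2 = S_2(0) = a_2 = -4
y_3 = S_3(0) = a_3 = 5
y_4 = S_4(0) = a_4 = 0
y_5 = S_4(2) = -4
t_q=27/4 is in segment 3 (τ=3/4); S_3(τ)=1133733/199552

y_0=0 y_1=1 y_2=-4 y_3=5 y_4=0 y_5=-4
S(27/4) = 1133733/199552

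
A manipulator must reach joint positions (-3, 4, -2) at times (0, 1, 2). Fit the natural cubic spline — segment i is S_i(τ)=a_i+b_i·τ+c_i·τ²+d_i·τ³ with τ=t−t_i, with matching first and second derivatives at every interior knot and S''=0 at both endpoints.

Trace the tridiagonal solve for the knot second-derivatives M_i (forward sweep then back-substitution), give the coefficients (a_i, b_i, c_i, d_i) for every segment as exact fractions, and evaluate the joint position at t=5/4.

Δ: Δ0=7, Δ1=-6
row 1: diag=4, rhs=-78; c'=1/4, d'=-39/2
back: M1=-39/2
M: M0=0, M1=-39/2, M2=0
seg 0: a=-3, c=M0/2=0, d=(M1−M0)/(6·1)=-13/4, b=Δ0−h0·(2M0+M1)/6=41/4
seg 1: a=4, c=M1/2=-39/4, d=(M2−M1)/(6·1)=13/4, b=Δ1−h1·(2M1+M2)/6=1/2
t_q=5/4 → seg 1, τ=1/4; S=4+1/2·τ+-39/4·τ²+13/4·τ³=913/256

  seg 0: a=-3 b=41/4 c=0 d=-13/4
  seg 1: a=4 b=1/2 c=-39/4 d=13/4
S(5/4) = 913/256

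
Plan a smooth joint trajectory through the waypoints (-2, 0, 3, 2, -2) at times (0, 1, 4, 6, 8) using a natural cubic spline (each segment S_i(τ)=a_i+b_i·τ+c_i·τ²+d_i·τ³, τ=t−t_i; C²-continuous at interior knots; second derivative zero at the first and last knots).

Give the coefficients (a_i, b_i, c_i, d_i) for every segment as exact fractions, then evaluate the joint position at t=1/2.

  seg 0: a=-2 b=1121/536 c=0 d=-49/536
  seg 1: a=0 b=487/268 c=-147/536 d=1/1608
  seg 2: a=3 b=101/536 c=-18/67 d=-81/2144
  seg 3: a=2 b=-359/268 c=-531/1072 d=177/2144
S(1/2) = -4141/4288

Δ: Δ0=2, Δ1=1, Δ2=-1/2, Δ3=-2
row 1: diag=8, rhs=-6; c'=3/8, d'=-3/4
row 2: denom=10−3·3/8=71/8; d'=(-9−3·-3/4)/(71/8)=-54/71
row 3: denom=8−2·16/71=536/71; d'=(-9−2·-54/71)/(536/71)=-531/536
back: M3=-531/536
back: M2=-54/71−16/71·-531/536=-36/67
back: M1=-3/4−3/8·-36/67=-147/268
M: M0=0, M1=-147/268, M2=-36/67, M3=-531/536, M4=0
seg 0: a=-2, c=M0/2=0, d=(M1−M0)/(6·1)=-49/536, b=Δ0−h0·(2M0+M1)/6=1121/536
seg 1: a=0, c=M1/2=-147/536, d=(M2−M1)/(6·3)=1/1608, b=Δ1−h1·(2M1+M2)/6=487/268
seg 2: a=3, c=M2/2=-18/67, d=(M3−M2)/(6·2)=-81/2144, b=Δ2−h2·(2M2+M3)/6=101/536
seg 3: a=2, c=M3/2=-531/1072, d=(M4−M3)/(6·2)=177/2144, b=Δ3−h3·(2M3+M4)/6=-359/268
t_q=1/2 → seg 0, τ=1/2; S=-2+1121/536·τ+0·τ²+-49/536·τ³=-4141/4288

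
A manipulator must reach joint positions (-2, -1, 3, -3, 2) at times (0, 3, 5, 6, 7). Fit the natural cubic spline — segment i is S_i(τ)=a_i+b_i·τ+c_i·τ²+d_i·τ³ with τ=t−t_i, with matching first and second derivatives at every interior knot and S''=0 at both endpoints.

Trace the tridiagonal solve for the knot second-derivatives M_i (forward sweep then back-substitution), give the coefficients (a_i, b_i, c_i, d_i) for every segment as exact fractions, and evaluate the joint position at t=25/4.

  seg 0: a=-2 b=-905/642 c=0 d=373/1926
  seg 1: a=-1 b=1226/321 c=373/214 d=-1703/1284
  seg 2: a=3 b=-1645/321 c=-665/107 d=1714/321
  seg 3: a=-3 b=-493/321 c=1049/107 d=-1049/321
S(25/4) = -19327/6848

Δ: Δ0=1/3, Δ1=2, Δ2=-6, Δ3=5
row 1: diag=10, rhs=10; c'=1/5, d'=1
row 2: denom=6−2·1/5=28/5; d'=(-48−2·1)/(28/5)=-125/14
row 3: denom=4−1·5/28=107/28; d'=(66−1·-125/14)/(107/28)=2098/107
back: M3=2098/107
back: M2=-125/14−5/28·2098/107=-1330/107
back: M1=1−1/5·-1330/107=373/107
M: M0=0, M1=373/107, M2=-1330/107, M3=2098/107, M4=0
seg 0: a=-2, c=M0/2=0, d=(M1−M0)/(6·3)=373/1926, b=Δ0−h0·(2M0+M1)/6=-905/642
seg 1: a=-1, c=M1/2=373/214, d=(M2−M1)/(6·2)=-1703/1284, b=Δ1−h1·(2M1+M2)/6=1226/321
seg 2: a=3, c=M2/2=-665/107, d=(M3−M2)/(6·1)=1714/321, b=Δ2−h2·(2M2+M3)/6=-1645/321
seg 3: a=-3, c=M3/2=1049/107, d=(M4−M3)/(6·1)=-1049/321, b=Δ3−h3·(2M3+M4)/6=-493/321
t_q=25/4 → seg 3, τ=1/4; S=-3+-493/321·τ+1049/107·τ²+-1049/321·τ³=-19327/6848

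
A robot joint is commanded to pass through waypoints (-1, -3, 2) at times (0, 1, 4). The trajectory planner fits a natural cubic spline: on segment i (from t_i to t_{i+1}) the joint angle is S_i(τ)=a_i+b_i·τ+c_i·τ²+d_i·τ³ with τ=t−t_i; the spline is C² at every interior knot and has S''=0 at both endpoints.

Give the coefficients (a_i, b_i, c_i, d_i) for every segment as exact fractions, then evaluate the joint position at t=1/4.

Δ: Δ0=-2, Δ1=5/3
row 1: diag=8, rhs=22; c'=3/8, d'=11/4
back: M1=11/4
M: M0=0, M1=11/4, M2=0
seg 0: a=-1, c=M0/2=0, d=(M1−M0)/(6·1)=11/24, b=Δ0−h0·(2M0+M1)/6=-59/24
seg 1: a=-3, c=M1/2=11/8, d=(M2−M1)/(6·3)=-11/72, b=Δ1−h1·(2M1+M2)/6=-13/12
t_q=1/4 → seg 0, τ=1/4; S=-1+-59/24·τ+0·τ²+11/24·τ³=-823/512

  seg 0: a=-1 b=-59/24 c=0 d=11/24
  seg 1: a=-3 b=-13/12 c=11/8 d=-11/72
S(1/4) = -823/512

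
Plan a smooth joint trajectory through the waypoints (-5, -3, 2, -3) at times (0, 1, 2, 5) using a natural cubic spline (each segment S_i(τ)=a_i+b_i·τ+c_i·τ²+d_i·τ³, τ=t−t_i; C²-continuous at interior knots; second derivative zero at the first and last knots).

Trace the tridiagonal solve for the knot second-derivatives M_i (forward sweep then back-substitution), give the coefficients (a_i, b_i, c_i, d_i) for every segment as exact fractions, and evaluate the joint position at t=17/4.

Δ: Δ0=2, Δ1=5, Δ2=-5/3
row 1: diag=4, rhs=18; c'=1/4, d'=9/2
row 2: denom=8−1·1/4=31/4; d'=(-40−1·9/2)/(31/4)=-178/31
back: M2=-178/31
back: M1=9/2−1/4·-178/31=184/31
M: M0=0, M1=184/31, M2=-178/31, M3=0
seg 0: a=-5, c=M0/2=0, d=(M1−M0)/(6·1)=92/93, b=Δ0−h0·(2M0+M1)/6=94/93
seg 1: a=-3, c=M1/2=92/31, d=(M2−M1)/(6·1)=-181/93, b=Δ1−h1·(2M1+M2)/6=370/93
seg 2: a=2, c=M2/2=-89/31, d=(M3−M2)/(6·3)=89/279, b=Δ2−h2·(2M2+M3)/6=379/93
t_q=17/4 → seg 2, τ=9/4; S=2+379/93·τ+-89/31·τ²+89/279·τ³=533/1984

  seg 0: a=-5 b=94/93 c=0 d=92/93
  seg 1: a=-3 b=370/93 c=92/31 d=-181/93
  seg 2: a=2 b=379/93 c=-89/31 d=89/279
S(17/4) = 533/1984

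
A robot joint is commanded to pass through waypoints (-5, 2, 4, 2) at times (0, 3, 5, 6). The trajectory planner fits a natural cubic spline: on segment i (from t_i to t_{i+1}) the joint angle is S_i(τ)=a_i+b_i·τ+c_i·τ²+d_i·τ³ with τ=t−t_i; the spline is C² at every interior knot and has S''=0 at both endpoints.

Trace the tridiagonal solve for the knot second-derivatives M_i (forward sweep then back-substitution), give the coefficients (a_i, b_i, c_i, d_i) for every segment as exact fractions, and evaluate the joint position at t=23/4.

Δ: Δ0=7/3, Δ1=1, Δ2=-2
row 1: diag=10, rhs=-8; c'=1/5, d'=-4/5
row 2: denom=6−2·1/5=28/5; d'=(-18−2·-4/5)/(28/5)=-41/14
back: M2=-41/14
back: M1=-4/5−1/5·-41/14=-3/14
M: M0=0, M1=-3/14, M2=-41/14, M3=0
seg 0: a=-5, c=M0/2=0, d=(M1−M0)/(6·3)=-1/84, b=Δ0−h0·(2M0+M1)/6=205/84
seg 1: a=2, c=M1/2=-3/28, d=(M2−M1)/(6·2)=-19/84, b=Δ1−h1·(2M1+M2)/6=89/42
seg 2: a=4, c=M2/2=-41/28, d=(M3−M2)/(6·1)=41/84, b=Δ2−h2·(2M2+M3)/6=-43/42
t_q=23/4 → seg 2, τ=3/4; S=4+-43/42·τ+-41/28·τ²+41/84·τ³=4685/1792

  seg 0: a=-5 b=205/84 c=0 d=-1/84
  seg 1: a=2 b=89/42 c=-3/28 d=-19/84
  seg 2: a=4 b=-43/42 c=-41/28 d=41/84
S(23/4) = 4685/1792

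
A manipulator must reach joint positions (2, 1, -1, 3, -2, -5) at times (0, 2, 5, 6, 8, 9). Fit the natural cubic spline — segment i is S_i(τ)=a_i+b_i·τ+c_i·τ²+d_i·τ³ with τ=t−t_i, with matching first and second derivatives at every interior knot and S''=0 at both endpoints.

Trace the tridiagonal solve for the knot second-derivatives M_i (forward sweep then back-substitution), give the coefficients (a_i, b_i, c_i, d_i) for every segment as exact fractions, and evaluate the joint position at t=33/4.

Δ: Δ0=-1/2, Δ1=-2/3, Δ2=4, Δ3=-5/2, Δ4=-3
row 1: diag=10, rhs=-1; c'=3/10, d'=-1/10
row 2: denom=8−3·3/10=71/10; d'=(28−3·-1/10)/(71/10)=283/71
row 3: denom=6−1·10/71=416/71; d'=(-39−1·283/71)/(416/71)=-763/104
row 4: denom=6−2·71/208=553/104; d'=(-3−2·-763/104)/(553/104)=1214/553
back: M4=1214/553
back: M3=-763/104−71/208·1214/553=-8943/1106
back: M2=283/71−10/71·-8943/1106=2834/553
back: M1=-1/10−3/10·2834/553=-1811/1106
M: M0=0, M1=-1811/1106, M2=2834/553, M3=-8943/1106, M4=1214/553, M5=0
seg 0: a=2, c=M0/2=0, d=(M1−M0)/(6·2)=-1811/13272, b=Δ0−h0·(2M0+M1)/6=76/1659
seg 1: a=1, c=M1/2=-1811/2212, d=(M2−M1)/(6·3)=831/2212, b=Δ1−h1·(2M1+M2)/6=-5281/3318
seg 2: a=-1, c=M2/2=1417/553, d=(M3−M2)/(6·1)=-14611/6636, b=Δ2−h2·(2M2+M3)/6=24151/6636
seg 3: a=3, c=M3/2=-8943/2212, d=(M4−M3)/(6·2)=11371/13272, b=Δ3−h3·(2M3+M4)/6=7163/3318
seg 4: a=-2, c=M4/2=607/553, d=(M5−M4)/(6·1)=-607/1659, b=Δ4−h4·(2M4+M5)/6=-6191/1659
t_q=33/4 → seg 4, τ=1/4; S=-2+-6191/1659·τ+607/553·τ²+-607/1659·τ³=-14511/5056

  seg 0: a=2 b=76/1659 c=0 d=-1811/13272
  seg 1: a=1 b=-5281/3318 c=-1811/2212 d=831/2212
  seg 2: a=-1 b=24151/6636 c=1417/553 d=-14611/6636
  seg 3: a=3 b=7163/3318 c=-8943/2212 d=11371/13272
  seg 4: a=-2 b=-6191/1659 c=607/553 d=-607/1659
S(33/4) = -14511/5056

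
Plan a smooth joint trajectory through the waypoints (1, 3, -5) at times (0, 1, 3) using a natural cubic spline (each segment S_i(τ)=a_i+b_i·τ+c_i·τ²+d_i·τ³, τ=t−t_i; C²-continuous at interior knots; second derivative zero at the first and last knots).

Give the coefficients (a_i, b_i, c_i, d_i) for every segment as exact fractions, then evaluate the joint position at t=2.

  seg 0: a=1 b=3 c=0 d=-1
  seg 1: a=3 b=0 c=-3 d=1/2
S(2) = 1/2

Δ: Δ0=2, Δ1=-4
row 1: diag=6, rhs=-36; c'=1/3, d'=-6
back: M1=-6
M: M0=0, M1=-6, M2=0
seg 0: a=1, c=M0/2=0, d=(M1−M0)/(6·1)=-1, b=Δ0−h0·(2M0+M1)/6=3
seg 1: a=3, c=M1/2=-3, d=(M2−M1)/(6·2)=1/2, b=Δ1−h1·(2M1+M2)/6=0
t_q=2 → seg 1, τ=1; S=3+0·τ+-3·τ²+1/2·τ³=1/2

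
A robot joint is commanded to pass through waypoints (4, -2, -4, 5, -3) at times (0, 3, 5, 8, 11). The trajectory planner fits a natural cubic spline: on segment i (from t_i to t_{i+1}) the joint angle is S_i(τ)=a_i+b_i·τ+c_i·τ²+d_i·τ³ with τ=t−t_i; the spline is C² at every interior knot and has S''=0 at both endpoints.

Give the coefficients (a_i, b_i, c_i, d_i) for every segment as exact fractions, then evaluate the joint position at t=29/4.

  seg 0: a=4 b=-689/354 c=0 d=-19/3186
  seg 1: a=-2 b=-373/177 c=-19/354 d=215/708
  seg 2: a=-4 b=78/59 c=313/177 d=-214/531
  seg 3: a=5 b=62/59 c=-329/177 d=329/1593
S(29/4) = 6299/1888

Δ: Δ0=-2, Δ1=-1, Δ2=3, Δ3=-8/3
row 1: diag=10, rhs=6; c'=1/5, d'=3/5
row 2: denom=10−2·1/5=48/5; d'=(24−2·3/5)/(48/5)=19/8
row 3: denom=12−3·5/16=177/16; d'=(-34−3·19/8)/(177/16)=-658/177
back: M3=-658/177
back: M2=19/8−5/16·-658/177=626/177
back: M1=3/5−1/5·626/177=-19/177
M: M0=0, M1=-19/177, M2=626/177, M3=-658/177, M4=0
seg 0: a=4, c=M0/2=0, d=(M1−M0)/(6·3)=-19/3186, b=Δ0−h0·(2M0+M1)/6=-689/354
seg 1: a=-2, c=M1/2=-19/354, d=(M2−M1)/(6·2)=215/708, b=Δ1−h1·(2M1+M2)/6=-373/177
seg 2: a=-4, c=M2/2=313/177, d=(M3−M2)/(6·3)=-214/531, b=Δ2−h2·(2M2+M3)/6=78/59
seg 3: a=5, c=M3/2=-329/177, d=(M4−M3)/(6·3)=329/1593, b=Δ3−h3·(2M3+M4)/6=62/59
t_q=29/4 → seg 2, τ=9/4; S=-4+78/59·τ+313/177·τ²+-214/531·τ³=6299/1888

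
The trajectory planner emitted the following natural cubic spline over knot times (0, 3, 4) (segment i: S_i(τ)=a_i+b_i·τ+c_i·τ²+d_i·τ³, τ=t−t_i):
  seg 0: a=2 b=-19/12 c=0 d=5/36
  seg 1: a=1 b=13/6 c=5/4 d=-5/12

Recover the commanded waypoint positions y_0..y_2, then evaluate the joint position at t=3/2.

y_0=2 y_1=1 y_2=4
S(3/2) = 3/32

y_0 = S_0(0) = a_0 = 2
y_1 = S_1(0) = a_1 = 1
y_2 = S_1(1) = 4
t_q=3/2 is in segment 0 (τ=3/2); S_0(τ)=3/32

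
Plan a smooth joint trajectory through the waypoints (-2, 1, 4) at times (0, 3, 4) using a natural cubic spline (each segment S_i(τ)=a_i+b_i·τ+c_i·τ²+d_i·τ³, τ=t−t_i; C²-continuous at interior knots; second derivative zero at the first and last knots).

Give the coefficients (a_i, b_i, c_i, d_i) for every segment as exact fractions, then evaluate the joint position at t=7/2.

  seg 0: a=-2 b=1/4 c=0 d=1/12
  seg 1: a=1 b=5/2 c=3/4 d=-1/4
S(7/2) = 77/32

Δ: Δ0=1, Δ1=3
row 1: diag=8, rhs=12; c'=1/8, d'=3/2
back: M1=3/2
M: M0=0, M1=3/2, M2=0
seg 0: a=-2, c=M0/2=0, d=(M1−M0)/(6·3)=1/12, b=Δ0−h0·(2M0+M1)/6=1/4
seg 1: a=1, c=M1/2=3/4, d=(M2−M1)/(6·1)=-1/4, b=Δ1−h1·(2M1+M2)/6=5/2
t_q=7/2 → seg 1, τ=1/2; S=1+5/2·τ+3/4·τ²+-1/4·τ³=77/32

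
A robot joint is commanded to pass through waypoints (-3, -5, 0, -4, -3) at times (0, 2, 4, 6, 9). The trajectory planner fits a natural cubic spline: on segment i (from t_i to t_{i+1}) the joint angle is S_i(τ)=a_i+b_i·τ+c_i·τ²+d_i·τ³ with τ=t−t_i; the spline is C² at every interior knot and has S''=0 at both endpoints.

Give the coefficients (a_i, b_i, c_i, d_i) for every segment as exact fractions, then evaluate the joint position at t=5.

Δ: Δ0=-1, Δ1=5/2, Δ2=-2, Δ3=1/3
row 1: diag=8, rhs=21; c'=1/4, d'=21/8
row 2: denom=8−2·1/4=15/2; d'=(-27−2·21/8)/(15/2)=-43/10
row 3: denom=10−2·4/15=142/15; d'=(14−2·-43/10)/(142/15)=339/142
back: M3=339/142
back: M2=-43/10−4/15·339/142=-701/142
back: M1=21/8−1/4·-701/142=274/71
M: M0=0, M1=274/71, M2=-701/142, M3=339/142, M4=0
seg 0: a=-3, c=M0/2=0, d=(M1−M0)/(6·2)=137/426, b=Δ0−h0·(2M0+M1)/6=-487/213
seg 1: a=-5, c=M1/2=137/71, d=(M2−M1)/(6·2)=-1249/1704, b=Δ1−h1·(2M1+M2)/6=335/213
seg 2: a=0, c=M2/2=-701/284, d=(M3−M2)/(6·2)=130/213, b=Δ2−h2·(2M2+M3)/6=211/426
seg 3: a=-4, c=M3/2=339/284, d=(M4−M3)/(6·3)=-113/852, b=Δ3−h3·(2M3+M4)/6=-875/426
t_q=5 → seg 2, τ=1; S=0+211/426·τ+-701/284·τ²+130/213·τ³=-387/284

  seg 0: a=-3 b=-487/213 c=0 d=137/426
  seg 1: a=-5 b=335/213 c=137/71 d=-1249/1704
  seg 2: a=0 b=211/426 c=-701/284 d=130/213
  seg 3: a=-4 b=-875/426 c=339/284 d=-113/852
S(5) = -387/284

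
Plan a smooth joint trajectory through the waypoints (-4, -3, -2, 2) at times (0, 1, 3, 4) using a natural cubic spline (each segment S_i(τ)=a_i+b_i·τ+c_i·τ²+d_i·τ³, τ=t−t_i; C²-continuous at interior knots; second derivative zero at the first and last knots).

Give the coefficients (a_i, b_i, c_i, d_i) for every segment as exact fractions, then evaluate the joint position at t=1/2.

Δ: Δ0=1, Δ1=1/2, Δ2=4
row 1: diag=6, rhs=-3; c'=1/3, d'=-1/2
row 2: denom=6−2·1/3=16/3; d'=(21−2·-1/2)/(16/3)=33/8
back: M2=33/8
back: M1=-1/2−1/3·33/8=-15/8
M: M0=0, M1=-15/8, M2=33/8, M3=0
seg 0: a=-4, c=M0/2=0, d=(M1−M0)/(6·1)=-5/16, b=Δ0−h0·(2M0+M1)/6=21/16
seg 1: a=-3, c=M1/2=-15/16, d=(M2−M1)/(6·2)=1/2, b=Δ1−h1·(2M1+M2)/6=3/8
seg 2: a=-2, c=M2/2=33/16, d=(M3−M2)/(6·1)=-11/16, b=Δ2−h2·(2M2+M3)/6=21/8
t_q=1/2 → seg 0, τ=1/2; S=-4+21/16·τ+0·τ²+-5/16·τ³=-433/128

  seg 0: a=-4 b=21/16 c=0 d=-5/16
  seg 1: a=-3 b=3/8 c=-15/16 d=1/2
  seg 2: a=-2 b=21/8 c=33/16 d=-11/16
S(1/2) = -433/128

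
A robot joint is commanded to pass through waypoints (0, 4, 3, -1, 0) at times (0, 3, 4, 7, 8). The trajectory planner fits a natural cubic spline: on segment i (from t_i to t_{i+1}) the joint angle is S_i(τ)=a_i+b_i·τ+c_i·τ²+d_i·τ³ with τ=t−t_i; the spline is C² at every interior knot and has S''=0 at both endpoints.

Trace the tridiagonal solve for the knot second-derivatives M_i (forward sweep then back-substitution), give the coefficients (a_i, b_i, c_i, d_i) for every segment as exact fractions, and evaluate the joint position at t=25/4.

  seg 0: a=0 b=233/108 c=0 d=-89/972
  seg 1: a=4 b=-17/54 c=-89/108 d=5/36
  seg 2: a=3 b=-167/108 c=-11/27 d=155/972
  seg 3: a=-1 b=17/54 c=37/36 d=-37/108
S(25/4) = -557/768

Δ: Δ0=4/3, Δ1=-1, Δ2=-4/3, Δ3=1
row 1: diag=8, rhs=-14; c'=1/8, d'=-7/4
row 2: denom=8−1·1/8=63/8; d'=(-2−1·-7/4)/(63/8)=-2/63
row 3: denom=8−3·8/21=48/7; d'=(14−3·-2/63)/(48/7)=37/18
back: M3=37/18
back: M2=-2/63−8/21·37/18=-22/27
back: M1=-7/4−1/8·-22/27=-89/54
M: M0=0, M1=-89/54, M2=-22/27, M3=37/18, M4=0
seg 0: a=0, c=M0/2=0, d=(M1−M0)/(6·3)=-89/972, b=Δ0−h0·(2M0+M1)/6=233/108
seg 1: a=4, c=M1/2=-89/108, d=(M2−M1)/(6·1)=5/36, b=Δ1−h1·(2M1+M2)/6=-17/54
seg 2: a=3, c=M2/2=-11/27, d=(M3−M2)/(6·3)=155/972, b=Δ2−h2·(2M2+M3)/6=-167/108
seg 3: a=-1, c=M3/2=37/36, d=(M4−M3)/(6·1)=-37/108, b=Δ3−h3·(2M3+M4)/6=17/54
t_q=25/4 → seg 2, τ=9/4; S=3+-167/108·τ+-11/27·τ²+155/972·τ³=-557/768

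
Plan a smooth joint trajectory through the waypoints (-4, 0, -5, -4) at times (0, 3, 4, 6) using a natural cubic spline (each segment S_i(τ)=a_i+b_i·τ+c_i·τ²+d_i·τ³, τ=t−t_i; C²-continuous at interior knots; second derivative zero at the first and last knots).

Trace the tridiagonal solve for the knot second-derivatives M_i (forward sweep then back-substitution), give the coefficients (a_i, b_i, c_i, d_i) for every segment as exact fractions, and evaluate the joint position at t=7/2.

  seg 0: a=-4 b=1159/282 c=0 d=-29/94
  seg 1: a=0 b=-595/141 c=-261/94 d=563/282
  seg 2: a=-5 b=-1067/282 c=151/47 d=-151/282
S(7/2) = -1921/752

Δ: Δ0=4/3, Δ1=-5, Δ2=1/2
row 1: diag=8, rhs=-38; c'=1/8, d'=-19/4
row 2: denom=6−1·1/8=47/8; d'=(33−1·-19/4)/(47/8)=302/47
back: M2=302/47
back: M1=-19/4−1/8·302/47=-261/47
M: M0=0, M1=-261/47, M2=302/47, M3=0
seg 0: a=-4, c=M0/2=0, d=(M1−M0)/(6·3)=-29/94, b=Δ0−h0·(2M0+M1)/6=1159/282
seg 1: a=0, c=M1/2=-261/94, d=(M2−M1)/(6·1)=563/282, b=Δ1−h1·(2M1+M2)/6=-595/141
seg 2: a=-5, c=M2/2=151/47, d=(M3−M2)/(6·2)=-151/282, b=Δ2−h2·(2M2+M3)/6=-1067/282
t_q=7/2 → seg 1, τ=1/2; S=0+-595/141·τ+-261/94·τ²+563/282·τ³=-1921/752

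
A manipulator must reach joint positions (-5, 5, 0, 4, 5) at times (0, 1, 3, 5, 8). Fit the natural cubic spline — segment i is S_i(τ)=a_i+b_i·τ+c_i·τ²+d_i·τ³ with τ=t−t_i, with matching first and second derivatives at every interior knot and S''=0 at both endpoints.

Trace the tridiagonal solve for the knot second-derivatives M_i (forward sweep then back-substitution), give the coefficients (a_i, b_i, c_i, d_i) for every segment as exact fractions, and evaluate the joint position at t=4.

  seg 0: a=-5 b=3905/312 c=0 d=-785/312
  seg 1: a=5 b=775/156 c=-785/104 d=595/312
  seg 2: a=0 b=-365/156 c=405/104 d=-269/312
  seg 3: a=4 b=451/156 c=-133/104 d=133/936
S(4) = 9/13

Δ: Δ0=10, Δ1=-5/2, Δ2=2, Δ3=1/3
row 1: diag=6, rhs=-75; c'=1/3, d'=-25/2
row 2: denom=8−2·1/3=22/3; d'=(27−2·-25/2)/(22/3)=78/11
row 3: denom=10−2·3/11=104/11; d'=(-10−2·78/11)/(104/11)=-133/52
back: M3=-133/52
back: M2=78/11−3/11·-133/52=405/52
back: M1=-25/2−1/3·405/52=-785/52
M: M0=0, M1=-785/52, M2=405/52, M3=-133/52, M4=0
seg 0: a=-5, c=M0/2=0, d=(M1−M0)/(6·1)=-785/312, b=Δ0−h0·(2M0+M1)/6=3905/312
seg 1: a=5, c=M1/2=-785/104, d=(M2−M1)/(6·2)=595/312, b=Δ1−h1·(2M1+M2)/6=775/156
seg 2: a=0, c=M2/2=405/104, d=(M3−M2)/(6·2)=-269/312, b=Δ2−h2·(2M2+M3)/6=-365/156
seg 3: a=4, c=M3/2=-133/104, d=(M4−M3)/(6·3)=133/936, b=Δ3−h3·(2M3+M4)/6=451/156
t_q=4 → seg 2, τ=1; S=0+-365/156·τ+405/104·τ²+-269/312·τ³=9/13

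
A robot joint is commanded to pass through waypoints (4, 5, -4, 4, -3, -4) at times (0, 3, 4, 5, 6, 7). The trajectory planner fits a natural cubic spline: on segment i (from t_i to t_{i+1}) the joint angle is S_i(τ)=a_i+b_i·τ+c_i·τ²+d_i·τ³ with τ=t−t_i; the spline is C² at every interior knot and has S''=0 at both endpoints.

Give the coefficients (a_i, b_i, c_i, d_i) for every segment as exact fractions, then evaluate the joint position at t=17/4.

Δ: Δ0=1/3, Δ1=-9, Δ2=8, Δ3=-7, Δ4=-1
row 1: diag=8, rhs=-56; c'=1/8, d'=-7
row 2: denom=4−1·1/8=31/8; d'=(102−1·-7)/(31/8)=872/31
row 3: denom=4−1·8/31=116/31; d'=(-90−1·872/31)/(116/31)=-1831/58
row 4: denom=4−1·31/116=433/116; d'=(36−1·-1831/58)/(433/116)=7838/433
back: M4=7838/433
back: M3=-1831/58−31/116·7838/433=-15764/433
back: M2=872/31−8/31·-15764/433=16248/433
back: M1=-7−1/8·16248/433=-5062/433
M: M0=0, M1=-5062/433, M2=16248/433, M3=-15764/433, M4=7838/433, M5=0
seg 0: a=4, c=M0/2=0, d=(M1−M0)/(6·3)=-2531/3897, b=Δ0−h0·(2M0+M1)/6=8026/1299
seg 1: a=5, c=M1/2=-2531/433, d=(M2−M1)/(6·1)=10655/1299, b=Δ1−h1·(2M1+M2)/6=-14753/1299
seg 2: a=-4, c=M2/2=8124/433, d=(M3−M2)/(6·1)=-16006/1299, b=Δ2−h2·(2M2+M3)/6=2026/1299
seg 3: a=4, c=M3/2=-7882/433, d=(M4−M3)/(6·1)=11801/1299, b=Δ3−h3·(2M3+M4)/6=2752/1299
seg 4: a=-3, c=M4/2=3919/433, d=(M5−M4)/(6·1)=-3919/1299, b=Δ4−h4·(2M4+M5)/6=-9137/1299
t_q=17/4 → seg 2, τ=1/4; S=-4+2026/1299·τ+8124/433·τ²+-16006/1299·τ³=-36441/13856

  seg 0: a=4 b=8026/1299 c=0 d=-2531/3897
  seg 1: a=5 b=-14753/1299 c=-2531/433 d=10655/1299
  seg 2: a=-4 b=2026/1299 c=8124/433 d=-16006/1299
  seg 3: a=4 b=2752/1299 c=-7882/433 d=11801/1299
  seg 4: a=-3 b=-9137/1299 c=3919/433 d=-3919/1299
S(17/4) = -36441/13856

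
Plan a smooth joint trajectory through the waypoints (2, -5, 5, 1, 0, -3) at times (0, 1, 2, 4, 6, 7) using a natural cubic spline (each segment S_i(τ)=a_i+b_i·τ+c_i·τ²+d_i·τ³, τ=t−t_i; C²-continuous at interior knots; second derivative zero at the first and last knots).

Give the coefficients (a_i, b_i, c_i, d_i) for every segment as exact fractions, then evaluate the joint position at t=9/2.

  seg 0: a=2 b=-2762/229 c=0 d=1159/229
  seg 1: a=-5 b=715/229 c=3477/229 d=-1902/229
  seg 2: a=5 b=1963/229 c=-2229/229 d=2037/916
  seg 3: a=1 b=-842/229 c=1653/458 d=-1851/1832
  seg 4: a=0 b=-625/458 c=-2247/916 d=749/916
S(9/2) = -915/14656

Δ: Δ0=-7, Δ1=10, Δ2=-2, Δ3=-1/2, Δ4=-3
row 1: diag=4, rhs=102; c'=1/4, d'=51/2
row 2: denom=6−1·1/4=23/4; d'=(-72−1·51/2)/(23/4)=-390/23
row 3: denom=8−2·8/23=168/23; d'=(9−2·-390/23)/(168/23)=47/8
row 4: denom=6−2·23/84=229/42; d'=(-15−2·47/8)/(229/42)=-2247/458
back: M4=-2247/458
back: M3=47/8−23/84·-2247/458=1653/229
back: M2=-390/23−8/23·1653/229=-4458/229
back: M1=51/2−1/4·-4458/229=6954/229
M: M0=0, M1=6954/229, M2=-4458/229, M3=1653/229, M4=-2247/458, M5=0
seg 0: a=2, c=M0/2=0, d=(M1−M0)/(6·1)=1159/229, b=Δ0−h0·(2M0+M1)/6=-2762/229
seg 1: a=-5, c=M1/2=3477/229, d=(M2−M1)/(6·1)=-1902/229, b=Δ1−h1·(2M1+M2)/6=715/229
seg 2: a=5, c=M2/2=-2229/229, d=(M3−M2)/(6·2)=2037/916, b=Δ2−h2·(2M2+M3)/6=1963/229
seg 3: a=1, c=M3/2=1653/458, d=(M4−M3)/(6·2)=-1851/1832, b=Δ3−h3·(2M3+M4)/6=-842/229
seg 4: a=0, c=M4/2=-2247/916, d=(M5−M4)/(6·1)=749/916, b=Δ4−h4·(2M4+M5)/6=-625/458
t_q=9/2 → seg 3, τ=1/2; S=1+-842/229·τ+1653/458·τ²+-1851/1832·τ³=-915/14656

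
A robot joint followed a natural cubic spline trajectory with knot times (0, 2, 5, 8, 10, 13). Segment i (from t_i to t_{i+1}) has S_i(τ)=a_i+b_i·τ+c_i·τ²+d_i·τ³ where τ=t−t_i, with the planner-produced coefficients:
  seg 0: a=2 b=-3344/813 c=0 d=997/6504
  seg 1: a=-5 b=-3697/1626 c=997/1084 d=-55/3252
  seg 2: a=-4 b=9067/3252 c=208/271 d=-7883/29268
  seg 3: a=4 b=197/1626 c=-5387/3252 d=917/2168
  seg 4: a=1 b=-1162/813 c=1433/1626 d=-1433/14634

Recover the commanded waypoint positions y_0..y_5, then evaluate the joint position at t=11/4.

y_0 = S_0(0) = a_0 = 2
y_1 = S_1(0) = a_1 = -5
y_2 = S_2(0) = a_2 = -4
y_3 = S_3(0) = a_3 = 4
y_4 = S_4(0) = a_4 = 1
y_5 = S_4(3) = 2
t_q=11/4 is in segment 1 (τ=3/4); S_1(τ)=-429787/69376

y_0=2 y_1=-5 y_2=-4 y_3=4 y_4=1 y_5=2
S(11/4) = -429787/69376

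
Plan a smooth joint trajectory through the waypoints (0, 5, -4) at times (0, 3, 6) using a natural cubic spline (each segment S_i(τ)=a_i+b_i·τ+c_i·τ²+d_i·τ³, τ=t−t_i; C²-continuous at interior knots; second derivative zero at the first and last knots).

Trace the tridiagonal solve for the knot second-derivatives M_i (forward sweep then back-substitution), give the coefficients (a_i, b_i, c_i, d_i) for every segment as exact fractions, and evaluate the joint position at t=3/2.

Δ: Δ0=5/3, Δ1=-3
row 1: diag=12, rhs=-28; c'=1/4, d'=-7/3
back: M1=-7/3
M: M0=0, M1=-7/3, M2=0
seg 0: a=0, c=M0/2=0, d=(M1−M0)/(6·3)=-7/54, b=Δ0−h0·(2M0+M1)/6=17/6
seg 1: a=5, c=M1/2=-7/6, d=(M2−M1)/(6·3)=7/54, b=Δ1−h1·(2M1+M2)/6=-2/3
t_q=3/2 → seg 0, τ=3/2; S=0+17/6·τ+0·τ²+-7/54·τ³=61/16

  seg 0: a=0 b=17/6 c=0 d=-7/54
  seg 1: a=5 b=-2/3 c=-7/6 d=7/54
S(3/2) = 61/16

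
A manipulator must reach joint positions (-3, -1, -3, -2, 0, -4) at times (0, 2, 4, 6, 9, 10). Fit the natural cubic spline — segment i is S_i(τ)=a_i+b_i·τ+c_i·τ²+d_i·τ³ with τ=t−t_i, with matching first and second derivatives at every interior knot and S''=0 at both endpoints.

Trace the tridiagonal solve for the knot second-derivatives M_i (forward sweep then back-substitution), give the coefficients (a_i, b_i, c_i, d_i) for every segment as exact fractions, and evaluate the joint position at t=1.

  seg 0: a=-3 b=9677/6006 c=0 d=-3671/24024
  seg 1: a=-1 b=-668/3003 c=-3671/4004 d=6343/24024
  seg 2: a=-3 b=-619/858 c=668/1001 d=-85/3003
  seg 3: a=-2 b=743/462 c=498/1001 d=-443/1638
  seg 4: a=0 b=-8135/3003 c=-3877/2002 d=3877/6006
S(1) = -12345/8008

Δ: Δ0=1, Δ1=-1, Δ2=1/2, Δ3=2/3, Δ4=-4
row 1: diag=8, rhs=-12; c'=1/4, d'=-3/2
row 2: denom=8−2·1/4=15/2; d'=(9−2·-3/2)/(15/2)=8/5
row 3: denom=10−2·4/15=142/15; d'=(1−2·8/5)/(142/15)=-33/142
row 4: denom=8−3·45/142=1001/142; d'=(-28−3·-33/142)/(1001/142)=-3877/1001
back: M4=-3877/1001
back: M3=-33/142−45/142·-3877/1001=996/1001
back: M2=8/5−4/15·996/1001=1336/1001
back: M1=-3/2−1/4·1336/1001=-3671/2002
M: M0=0, M1=-3671/2002, M2=1336/1001, M3=996/1001, M4=-3877/1001, M5=0
seg 0: a=-3, c=M0/2=0, d=(M1−M0)/(6·2)=-3671/24024, b=Δ0−h0·(2M0+M1)/6=9677/6006
seg 1: a=-1, c=M1/2=-3671/4004, d=(M2−M1)/(6·2)=6343/24024, b=Δ1−h1·(2M1+M2)/6=-668/3003
seg 2: a=-3, c=M2/2=668/1001, d=(M3−M2)/(6·2)=-85/3003, b=Δ2−h2·(2M2+M3)/6=-619/858
seg 3: a=-2, c=M3/2=498/1001, d=(M4−M3)/(6·3)=-443/1638, b=Δ3−h3·(2M3+M4)/6=743/462
seg 4: a=0, c=M4/2=-3877/2002, d=(M5−M4)/(6·1)=3877/6006, b=Δ4−h4·(2M4+M5)/6=-8135/3003
t_q=1 → seg 0, τ=1; S=-3+9677/6006·τ+0·τ²+-3671/24024·τ³=-12345/8008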